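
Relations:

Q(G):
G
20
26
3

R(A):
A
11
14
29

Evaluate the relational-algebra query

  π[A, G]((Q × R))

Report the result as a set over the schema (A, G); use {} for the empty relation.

{(11, 20), (11, 26), (11, 3), (14, 20), (14, 26), (14, 3), (29, 20), (29, 26), (29, 3)}

Q × R: Cartesian product, 3·3 = 9 tuples over (G, A).
π_{A, G} gives {(11, 20), (11, 26), (11, 3), (14, 20), (14, 26), (14, 3), (29, 20), (29, 26), (29, 3)}.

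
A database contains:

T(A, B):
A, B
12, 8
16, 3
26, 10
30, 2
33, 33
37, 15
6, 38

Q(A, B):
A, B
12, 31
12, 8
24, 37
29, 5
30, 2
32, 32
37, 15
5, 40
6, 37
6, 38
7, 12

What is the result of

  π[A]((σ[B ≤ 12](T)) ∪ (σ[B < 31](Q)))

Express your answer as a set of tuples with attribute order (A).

Filtering on B ≤ 12 leaves {(12, 8), (16, 3), (26, 10), (30, 2)}.
Filtering on B < 31 leaves {(12, 8), (29, 5), (30, 2), (37, 15), (7, 12)}.
Taking the union: {(12, 8), (16, 3), (26, 10), (29, 5), (30, 2), (37, 15), (7, 12)}
π[A]: project onto (A) → {12, 16, 26, 29, 30, 37, 7}

{12, 16, 26, 29, 30, 37, 7}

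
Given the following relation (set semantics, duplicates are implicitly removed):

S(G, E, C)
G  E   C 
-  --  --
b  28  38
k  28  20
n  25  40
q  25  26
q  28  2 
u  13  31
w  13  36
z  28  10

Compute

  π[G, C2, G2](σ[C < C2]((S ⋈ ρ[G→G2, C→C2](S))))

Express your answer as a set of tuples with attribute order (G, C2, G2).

ρ[G→G2, C→C2]: schema becomes (G2, E, C2); tuples unchanged.
S ⋈ ρ[G→G2, C→C2](S) (natural join on E): {(b, 28, 38, b, 38), (b, 28, 38, k, 20), (b, 28, 38, q, 2), (b, 28, 38, z, 10), (k, 28, 20, b, 38), (k, 28, 20, k, 20), (k, 28, 20, q, 2), (k, 28, 20, z, 10), (n, 25, 40, n, 40), (n, 25, 40, q, 26), (q, 25, 26, n, 40), (q, 25, 26, q, 26), (q, 28, 2, b, 38), (q, 28, 2, k, 20), (q, 28, 2, q, 2), (q, 28, 2, z, 10), (u, 13, 31, u, 31), (u, 13, 31, w, 36), (w, 13, 36, u, 31), (w, 13, 36, w, 36), (z, 28, 10, b, 38), (z, 28, 10, k, 20), (z, 28, 10, q, 2), (z, 28, 10, z, 10)}
Apply σ_{C < C2}; surviving tuples: {(k, 28, 20, b, 38), (q, 25, 26, n, 40), (q, 28, 2, b, 38), (q, 28, 2, k, 20), (q, 28, 2, z, 10), (u, 13, 31, w, 36), (z, 28, 10, b, 38), (z, 28, 10, k, 20)}
π_{G, C2, G2} gives {(k, 38, b), (q, 10, z), (q, 20, k), (q, 38, b), (q, 40, n), (u, 36, w), (z, 20, k), (z, 38, b)}.

{(k, 38, b), (q, 10, z), (q, 20, k), (q, 38, b), (q, 40, n), (u, 36, w), (z, 20, k), (z, 38, b)}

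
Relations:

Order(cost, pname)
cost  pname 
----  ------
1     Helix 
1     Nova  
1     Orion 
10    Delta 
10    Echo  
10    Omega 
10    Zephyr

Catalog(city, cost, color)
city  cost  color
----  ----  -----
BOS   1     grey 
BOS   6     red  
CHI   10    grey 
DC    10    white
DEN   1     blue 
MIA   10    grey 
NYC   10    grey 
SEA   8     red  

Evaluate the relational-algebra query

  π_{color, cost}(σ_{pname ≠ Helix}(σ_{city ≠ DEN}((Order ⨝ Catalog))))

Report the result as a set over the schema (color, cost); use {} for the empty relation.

Joining Order and Catalog on cost yields {(1, Helix, BOS, grey), (1, Helix, DEN, blue), (1, Nova, BOS, grey), (1, Nova, DEN, blue), (1, Orion, BOS, grey), (1, Orion, DEN, blue), (10, Delta, CHI, grey), (10, Delta, DC, white), (10, Delta, MIA, grey), (10, Delta, NYC, grey), (10, Echo, CHI, grey), (10, Echo, DC, white), (10, Echo, MIA, grey), (10, Echo, NYC, grey), (10, Omega, CHI, grey), (10, Omega, DC, white), (10, Omega, MIA, grey), (10, Omega, NYC, grey), (10, Zephyr, CHI, grey), (10, Zephyr, DC, white), (10, Zephyr, MIA, grey), (10, Zephyr, NYC, grey)}.
Filtering on city ≠ DEN leaves {(1, Helix, BOS, grey), (1, Nova, BOS, grey), (1, Orion, BOS, grey), (10, Delta, CHI, grey), (10, Delta, DC, white), (10, Delta, MIA, grey), (10, Delta, NYC, grey), (10, Echo, CHI, grey), (10, Echo, DC, white), (10, Echo, MIA, grey), (10, Echo, NYC, grey), (10, Omega, CHI, grey), (10, Omega, DC, white), (10, Omega, MIA, grey), (10, Omega, NYC, grey), (10, Zephyr, CHI, grey), (10, Zephyr, DC, white), (10, Zephyr, MIA, grey), (10, Zephyr, NYC, grey)}.
Filtering on pname ≠ Helix leaves {(1, Nova, BOS, grey), (1, Orion, BOS, grey), (10, Delta, CHI, grey), (10, Delta, DC, white), (10, Delta, MIA, grey), (10, Delta, NYC, grey), (10, Echo, CHI, grey), (10, Echo, DC, white), (10, Echo, MIA, grey), (10, Echo, NYC, grey), (10, Omega, CHI, grey), (10, Omega, DC, white), (10, Omega, MIA, grey), (10, Omega, NYC, grey), (10, Zephyr, CHI, grey), (10, Zephyr, DC, white), (10, Zephyr, MIA, grey), (10, Zephyr, NYC, grey)}.
π[color, cost]: project onto (color, cost) (15 duplicate(s) eliminated) → {(grey, 1), (grey, 10), (white, 10)}

{(grey, 1), (grey, 10), (white, 10)}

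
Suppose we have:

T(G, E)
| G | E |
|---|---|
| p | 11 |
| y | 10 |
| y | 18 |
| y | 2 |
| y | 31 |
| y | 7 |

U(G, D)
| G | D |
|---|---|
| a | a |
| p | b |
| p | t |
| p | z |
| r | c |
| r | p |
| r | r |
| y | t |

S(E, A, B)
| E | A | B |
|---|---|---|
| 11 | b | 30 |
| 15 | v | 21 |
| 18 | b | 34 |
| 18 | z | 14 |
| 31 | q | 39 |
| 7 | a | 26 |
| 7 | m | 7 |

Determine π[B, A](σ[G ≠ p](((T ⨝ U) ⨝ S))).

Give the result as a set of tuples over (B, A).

T ⋈ U (natural join on G): {(p, 11, b), (p, 11, t), (p, 11, z), (y, 10, t), (y, 18, t), (y, 2, t), (y, 31, t), (y, 7, t)}
(T ⨝ U) ⋈ S (natural join on E): {(p, 11, b, b, 30), (p, 11, t, b, 30), (p, 11, z, b, 30), (y, 18, t, b, 34), (y, 18, t, z, 14), (y, 31, t, q, 39), (y, 7, t, a, 26), (y, 7, t, m, 7)}
σ[G ≠ p]: keep tuples satisfying G ≠ p → {(y, 18, t, b, 34), (y, 18, t, z, 14), (y, 31, t, q, 39), (y, 7, t, a, 26), (y, 7, t, m, 7)}
π[B, A]: project onto (B, A) → {(14, z), (26, a), (34, b), (39, q), (7, m)}

{(14, z), (26, a), (34, b), (39, q), (7, m)}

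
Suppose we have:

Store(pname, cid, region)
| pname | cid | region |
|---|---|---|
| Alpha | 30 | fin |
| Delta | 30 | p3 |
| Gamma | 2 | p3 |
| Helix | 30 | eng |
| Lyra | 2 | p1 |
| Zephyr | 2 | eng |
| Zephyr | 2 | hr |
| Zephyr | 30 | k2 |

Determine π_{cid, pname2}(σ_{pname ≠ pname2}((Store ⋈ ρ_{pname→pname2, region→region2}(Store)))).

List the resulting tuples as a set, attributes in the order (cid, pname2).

{(2, Gamma), (2, Lyra), (2, Zephyr), (30, Alpha), (30, Delta), (30, Helix), (30, Zephyr)}

ρ[pname→pname2, region→region2]: schema becomes (pname2, cid, region2); tuples unchanged.
Joining Store and ρ_{pname→pname2, region→region2}(Store) on cid yields {(Alpha, 30, fin, Alpha, fin), (Alpha, 30, fin, Delta, p3), (Alpha, 30, fin, Helix, eng), (Alpha, 30, fin, Zephyr, k2), (Delta, 30, p3, Alpha, fin), (Delta, 30, p3, Delta, p3), (Delta, 30, p3, Helix, eng), (Delta, 30, p3, Zephyr, k2), (Gamma, 2, p3, Gamma, p3), (Gamma, 2, p3, Lyra, p1), (Gamma, 2, p3, Zephyr, eng), (Gamma, 2, p3, Zephyr, hr), (Helix, 30, eng, Alpha, fin), (Helix, 30, eng, Delta, p3), (Helix, 30, eng, Helix, eng), (Helix, 30, eng, Zephyr, k2), (Lyra, 2, p1, Gamma, p3), (Lyra, 2, p1, Lyra, p1), (Lyra, 2, p1, Zephyr, eng), (Lyra, 2, p1, Zephyr, hr), (Zephyr, 2, eng, Gamma, p3), (Zephyr, 2, eng, Lyra, p1), (Zephyr, 2, eng, Zephyr, eng), (Zephyr, 2, eng, Zephyr, hr), (Zephyr, 2, hr, Gamma, p3), (Zephyr, 2, hr, Lyra, p1), (Zephyr, 2, hr, Zephyr, eng), (Zephyr, 2, hr, Zephyr, hr), (Zephyr, 30, k2, Alpha, fin), (Zephyr, 30, k2, Delta, p3), (Zephyr, 30, k2, Helix, eng), (Zephyr, 30, k2, Zephyr, k2)}.
Selection pname ≠ pname2: {(Alpha, 30, fin, Delta, p3), (Alpha, 30, fin, Helix, eng), (Alpha, 30, fin, Zephyr, k2), (Delta, 30, p3, Alpha, fin), (Delta, 30, p3, Helix, eng), (Delta, 30, p3, Zephyr, k2), (Gamma, 2, p3, Lyra, p1), (Gamma, 2, p3, Zephyr, eng), (Gamma, 2, p3, Zephyr, hr), (Helix, 30, eng, Alpha, fin), (Helix, 30, eng, Delta, p3), (Helix, 30, eng, Zephyr, k2), (Lyra, 2, p1, Gamma, p3), (Lyra, 2, p1, Zephyr, eng), (Lyra, 2, p1, Zephyr, hr), (Zephyr, 2, eng, Gamma, p3), (Zephyr, 2, eng, Lyra, p1), (Zephyr, 2, hr, Gamma, p3), (Zephyr, 2, hr, Lyra, p1), (Zephyr, 30, k2, Alpha, fin), (Zephyr, 30, k2, Delta, p3), (Zephyr, 30, k2, Helix, eng)}
Keep only column(s) cid, pname2 (15 duplicate(s) eliminated): {(2, Gamma), (2, Lyra), (2, Zephyr), (30, Alpha), (30, Delta), (30, Helix), (30, Zephyr)}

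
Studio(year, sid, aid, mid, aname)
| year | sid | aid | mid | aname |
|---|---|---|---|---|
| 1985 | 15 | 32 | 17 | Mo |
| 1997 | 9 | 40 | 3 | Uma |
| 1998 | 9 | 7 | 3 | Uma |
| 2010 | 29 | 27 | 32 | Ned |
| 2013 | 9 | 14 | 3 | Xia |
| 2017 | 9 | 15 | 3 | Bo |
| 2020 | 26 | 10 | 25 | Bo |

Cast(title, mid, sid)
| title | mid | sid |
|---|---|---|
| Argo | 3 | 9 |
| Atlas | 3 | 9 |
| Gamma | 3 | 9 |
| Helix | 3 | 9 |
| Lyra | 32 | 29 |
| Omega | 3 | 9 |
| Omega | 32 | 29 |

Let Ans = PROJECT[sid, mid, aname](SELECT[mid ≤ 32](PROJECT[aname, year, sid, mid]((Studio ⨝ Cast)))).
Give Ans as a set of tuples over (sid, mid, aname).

Joining Studio and Cast on sid, mid yields {(1997, 9, 40, 3, Uma, Argo), (1997, 9, 40, 3, Uma, Atlas), (1997, 9, 40, 3, Uma, Gamma), (1997, 9, 40, 3, Uma, Helix), (1997, 9, 40, 3, Uma, Omega), (1998, 9, 7, 3, Uma, Argo), (1998, 9, 7, 3, Uma, Atlas), (1998, 9, 7, 3, Uma, Gamma), (1998, 9, 7, 3, Uma, Helix), (1998, 9, 7, 3, Uma, Omega), (2010, 29, 27, 32, Ned, Lyra), (2010, 29, 27, 32, Ned, Omega), (2013, 9, 14, 3, Xia, Argo), (2013, 9, 14, 3, Xia, Atlas), (2013, 9, 14, 3, Xia, Gamma), (2013, 9, 14, 3, Xia, Helix), (2013, 9, 14, 3, Xia, Omega), (2017, 9, 15, 3, Bo, Argo), (2017, 9, 15, 3, Bo, Atlas), (2017, 9, 15, 3, Bo, Gamma), (2017, 9, 15, 3, Bo, Helix), (2017, 9, 15, 3, Bo, Omega)}.
Keep only column(s) aname, year, sid, mid (17 duplicate(s) eliminated): {(Bo, 2017, 9, 3), (Ned, 2010, 29, 32), (Uma, 1997, 9, 3), (Uma, 1998, 9, 3), (Xia, 2013, 9, 3)}
Selection mid ≤ 32: {(Bo, 2017, 9, 3), (Ned, 2010, 29, 32), (Uma, 1997, 9, 3), (Uma, 1998, 9, 3), (Xia, 2013, 9, 3)}
Keep only column(s) sid, mid, aname (1 duplicate(s) eliminated): {(29, 32, Ned), (9, 3, Bo), (9, 3, Uma), (9, 3, Xia)}

{(29, 32, Ned), (9, 3, Bo), (9, 3, Uma), (9, 3, Xia)}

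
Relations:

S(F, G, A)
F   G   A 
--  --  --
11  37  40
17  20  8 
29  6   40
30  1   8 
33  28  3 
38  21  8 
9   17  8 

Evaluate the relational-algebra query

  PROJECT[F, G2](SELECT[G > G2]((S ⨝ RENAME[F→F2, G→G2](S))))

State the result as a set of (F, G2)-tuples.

ρ[F→F2, G→G2]: schema becomes (F2, G2, A); tuples unchanged.
Natural join on A: {(11, 37, 40, 11, 37), (11, 37, 40, 29, 6), (17, 20, 8, 17, 20), (17, 20, 8, 30, 1), (17, 20, 8, 38, 21), (17, 20, 8, 9, 17), (29, 6, 40, 11, 37), (29, 6, 40, 29, 6), (30, 1, 8, 17, 20), (30, 1, 8, 30, 1), (30, 1, 8, 38, 21), (30, 1, 8, 9, 17), (33, 28, 3, 33, 28), (38, 21, 8, 17, 20), (38, 21, 8, 30, 1), (38, 21, 8, 38, 21), (38, 21, 8, 9, 17), (9, 17, 8, 17, 20), (9, 17, 8, 30, 1), (9, 17, 8, 38, 21), (9, 17, 8, 9, 17)}
Filtering on G > G2 leaves {(11, 37, 40, 29, 6), (17, 20, 8, 30, 1), (17, 20, 8, 9, 17), (38, 21, 8, 17, 20), (38, 21, 8, 30, 1), (38, 21, 8, 9, 17), (9, 17, 8, 30, 1)}.
Keep only column(s) F, G2: {(11, 6), (17, 1), (17, 17), (38, 1), (38, 17), (38, 20), (9, 1)}

{(11, 6), (17, 1), (17, 17), (38, 1), (38, 17), (38, 20), (9, 1)}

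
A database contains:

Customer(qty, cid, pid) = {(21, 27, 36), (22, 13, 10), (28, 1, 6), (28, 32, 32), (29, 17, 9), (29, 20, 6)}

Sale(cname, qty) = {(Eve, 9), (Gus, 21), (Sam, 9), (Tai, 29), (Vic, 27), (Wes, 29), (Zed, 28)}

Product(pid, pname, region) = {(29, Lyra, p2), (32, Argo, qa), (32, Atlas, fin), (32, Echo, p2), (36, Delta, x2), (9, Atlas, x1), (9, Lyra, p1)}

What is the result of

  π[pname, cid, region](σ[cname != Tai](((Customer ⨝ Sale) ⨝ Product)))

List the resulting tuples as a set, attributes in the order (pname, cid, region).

{(Argo, 32, qa), (Atlas, 17, x1), (Atlas, 32, fin), (Delta, 27, x2), (Echo, 32, p2), (Lyra, 17, p1)}

Joining Customer and Sale on qty yields {(21, 27, 36, Gus), (28, 1, 6, Zed), (28, 32, 32, Zed), (29, 17, 9, Tai), (29, 17, 9, Wes), (29, 20, 6, Tai), (29, 20, 6, Wes)}.
Joining (Customer ⨝ Sale) and Product on pid yields {(21, 27, 36, Gus, Delta, x2), (28, 32, 32, Zed, Argo, qa), (28, 32, 32, Zed, Atlas, fin), (28, 32, 32, Zed, Echo, p2), (29, 17, 9, Tai, Atlas, x1), (29, 17, 9, Tai, Lyra, p1), (29, 17, 9, Wes, Atlas, x1), (29, 17, 9, Wes, Lyra, p1)}.
Filtering on cname != Tai leaves {(21, 27, 36, Gus, Delta, x2), (28, 32, 32, Zed, Argo, qa), (28, 32, 32, Zed, Atlas, fin), (28, 32, 32, Zed, Echo, p2), (29, 17, 9, Wes, Atlas, x1), (29, 17, 9, Wes, Lyra, p1)}.
Keep only column(s) pname, cid, region: {(Argo, 32, qa), (Atlas, 17, x1), (Atlas, 32, fin), (Delta, 27, x2), (Echo, 32, p2), (Lyra, 17, p1)}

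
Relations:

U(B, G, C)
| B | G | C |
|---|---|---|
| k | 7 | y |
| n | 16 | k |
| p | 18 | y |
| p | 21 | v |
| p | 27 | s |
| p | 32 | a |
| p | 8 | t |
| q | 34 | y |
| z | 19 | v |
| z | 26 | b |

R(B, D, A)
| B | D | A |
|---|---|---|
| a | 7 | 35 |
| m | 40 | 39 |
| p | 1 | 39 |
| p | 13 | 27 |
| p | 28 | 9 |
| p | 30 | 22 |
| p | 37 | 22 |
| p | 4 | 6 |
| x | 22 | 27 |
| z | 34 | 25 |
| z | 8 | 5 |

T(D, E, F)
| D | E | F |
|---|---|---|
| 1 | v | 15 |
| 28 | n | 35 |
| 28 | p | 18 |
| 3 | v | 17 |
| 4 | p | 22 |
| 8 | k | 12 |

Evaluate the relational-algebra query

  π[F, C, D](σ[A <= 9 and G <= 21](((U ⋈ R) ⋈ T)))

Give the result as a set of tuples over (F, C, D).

Joining U and R on B yields {(p, 18, y, 1, 39), (p, 18, y, 13, 27), (p, 18, y, 28, 9), (p, 18, y, 30, 22), (p, 18, y, 37, 22), (p, 18, y, 4, 6), (p, 21, v, 1, 39), (p, 21, v, 13, 27), (p, 21, v, 28, 9), (p, 21, v, 30, 22), (p, 21, v, 37, 22), (p, 21, v, 4, 6), (p, 27, s, 1, 39), (p, 27, s, 13, 27), (p, 27, s, 28, 9), (p, 27, s, 30, 22), (p, 27, s, 37, 22), (p, 27, s, 4, 6), (p, 32, a, 1, 39), (p, 32, a, 13, 27), (p, 32, a, 28, 9), (p, 32, a, 30, 22), (p, 32, a, 37, 22), (p, 32, a, 4, 6), (p, 8, t, 1, 39), (p, 8, t, 13, 27), (p, 8, t, 28, 9), (p, 8, t, 30, 22), (p, 8, t, 37, 22), (p, 8, t, 4, 6), (z, 19, v, 34, 25), (z, 19, v, 8, 5), (z, 26, b, 34, 25), (z, 26, b, 8, 5)}.
Joining (U ⋈ R) and T on D yields {(p, 18, y, 1, 39, v, 15), (p, 18, y, 28, 9, n, 35), (p, 18, y, 28, 9, p, 18), (p, 18, y, 4, 6, p, 22), (p, 21, v, 1, 39, v, 15), (p, 21, v, 28, 9, n, 35), (p, 21, v, 28, 9, p, 18), (p, 21, v, 4, 6, p, 22), (p, 27, s, 1, 39, v, 15), (p, 27, s, 28, 9, n, 35), (p, 27, s, 28, 9, p, 18), (p, 27, s, 4, 6, p, 22), (p, 32, a, 1, 39, v, 15), (p, 32, a, 28, 9, n, 35), (p, 32, a, 28, 9, p, 18), (p, 32, a, 4, 6, p, 22), (p, 8, t, 1, 39, v, 15), (p, 8, t, 28, 9, n, 35), (p, 8, t, 28, 9, p, 18), (p, 8, t, 4, 6, p, 22), (z, 19, v, 8, 5, k, 12), (z, 26, b, 8, 5, k, 12)}.
Filtering on A <= 9 and G <= 21 leaves {(p, 18, y, 28, 9, n, 35), (p, 18, y, 28, 9, p, 18), (p, 18, y, 4, 6, p, 22), (p, 21, v, 28, 9, n, 35), (p, 21, v, 28, 9, p, 18), (p, 21, v, 4, 6, p, 22), (p, 8, t, 28, 9, n, 35), (p, 8, t, 28, 9, p, 18), (p, 8, t, 4, 6, p, 22), (z, 19, v, 8, 5, k, 12)}.
π[F, C, D]: project onto (F, C, D) → {(12, v, 8), (18, t, 28), (18, v, 28), (18, y, 28), (22, t, 4), (22, v, 4), (22, y, 4), (35, t, 28), (35, v, 28), (35, y, 28)}

{(12, v, 8), (18, t, 28), (18, v, 28), (18, y, 28), (22, t, 4), (22, v, 4), (22, y, 4), (35, t, 28), (35, v, 28), (35, y, 28)}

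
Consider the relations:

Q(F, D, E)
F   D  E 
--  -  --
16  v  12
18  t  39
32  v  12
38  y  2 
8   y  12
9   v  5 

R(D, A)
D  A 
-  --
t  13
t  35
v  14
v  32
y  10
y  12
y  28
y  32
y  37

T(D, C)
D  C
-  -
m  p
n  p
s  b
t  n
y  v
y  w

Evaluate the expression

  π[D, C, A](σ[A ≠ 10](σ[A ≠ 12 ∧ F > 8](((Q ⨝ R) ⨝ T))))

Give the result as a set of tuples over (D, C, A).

Natural join on D: {(16, v, 12, 14), (16, v, 12, 32), (18, t, 39, 13), (18, t, 39, 35), (32, v, 12, 14), (32, v, 12, 32), (38, y, 2, 10), (38, y, 2, 12), (38, y, 2, 28), (38, y, 2, 32), (38, y, 2, 37), (8, y, 12, 10), (8, y, 12, 12), (8, y, 12, 28), (8, y, 12, 32), (8, y, 12, 37), (9, v, 5, 14), (9, v, 5, 32)}
Natural join on D: {(18, t, 39, 13, n), (18, t, 39, 35, n), (38, y, 2, 10, v), (38, y, 2, 10, w), (38, y, 2, 12, v), (38, y, 2, 12, w), (38, y, 2, 28, v), (38, y, 2, 28, w), (38, y, 2, 32, v), (38, y, 2, 32, w), (38, y, 2, 37, v), (38, y, 2, 37, w), (8, y, 12, 10, v), (8, y, 12, 10, w), (8, y, 12, 12, v), (8, y, 12, 12, w), (8, y, 12, 28, v), (8, y, 12, 28, w), (8, y, 12, 32, v), (8, y, 12, 32, w), (8, y, 12, 37, v), (8, y, 12, 37, w)}
Filtering on A ≠ 12 ∧ F > 8 leaves {(18, t, 39, 13, n), (18, t, 39, 35, n), (38, y, 2, 10, v), (38, y, 2, 10, w), (38, y, 2, 28, v), (38, y, 2, 28, w), (38, y, 2, 32, v), (38, y, 2, 32, w), (38, y, 2, 37, v), (38, y, 2, 37, w)}.
Filtering on A ≠ 10 leaves {(18, t, 39, 13, n), (18, t, 39, 35, n), (38, y, 2, 28, v), (38, y, 2, 28, w), (38, y, 2, 32, v), (38, y, 2, 32, w), (38, y, 2, 37, v), (38, y, 2, 37, w)}.
π_{D, C, A} gives {(t, n, 13), (t, n, 35), (y, v, 28), (y, v, 32), (y, v, 37), (y, w, 28), (y, w, 32), (y, w, 37)}.

{(t, n, 13), (t, n, 35), (y, v, 28), (y, v, 32), (y, v, 37), (y, w, 28), (y, w, 32), (y, w, 37)}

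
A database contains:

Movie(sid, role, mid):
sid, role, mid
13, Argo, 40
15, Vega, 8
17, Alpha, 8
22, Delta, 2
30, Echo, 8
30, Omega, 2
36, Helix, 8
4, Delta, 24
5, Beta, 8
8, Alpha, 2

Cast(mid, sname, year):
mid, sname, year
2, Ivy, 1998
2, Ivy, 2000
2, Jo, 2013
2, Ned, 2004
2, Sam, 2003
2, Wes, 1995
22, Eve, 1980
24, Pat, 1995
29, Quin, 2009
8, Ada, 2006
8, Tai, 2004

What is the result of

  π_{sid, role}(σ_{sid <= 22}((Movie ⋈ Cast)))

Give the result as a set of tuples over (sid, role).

{(15, Vega), (17, Alpha), (22, Delta), (4, Delta), (5, Beta), (8, Alpha)}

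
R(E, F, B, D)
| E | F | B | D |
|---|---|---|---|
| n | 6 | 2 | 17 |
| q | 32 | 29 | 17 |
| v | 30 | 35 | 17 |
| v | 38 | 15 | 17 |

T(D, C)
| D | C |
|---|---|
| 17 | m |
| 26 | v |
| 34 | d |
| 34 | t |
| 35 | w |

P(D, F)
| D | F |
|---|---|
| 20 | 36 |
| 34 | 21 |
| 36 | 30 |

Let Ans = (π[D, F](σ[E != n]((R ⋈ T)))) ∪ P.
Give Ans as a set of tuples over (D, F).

{(17, 30), (17, 32), (17, 38), (20, 36), (34, 21), (36, 30)}

Joining R and T on D yields {(n, 6, 2, 17, m), (q, 32, 29, 17, m), (v, 30, 35, 17, m), (v, 38, 15, 17, m)}.
σ[E != n]: keep tuples satisfying E != n → {(q, 32, 29, 17, m), (v, 30, 35, 17, m), (v, 38, 15, 17, m)}
π[D, F]: project onto (D, F) → {(17, 30), (17, 32), (17, 38)}
Taking the union: {(17, 30), (17, 32), (17, 38), (20, 36), (34, 21), (36, 30)}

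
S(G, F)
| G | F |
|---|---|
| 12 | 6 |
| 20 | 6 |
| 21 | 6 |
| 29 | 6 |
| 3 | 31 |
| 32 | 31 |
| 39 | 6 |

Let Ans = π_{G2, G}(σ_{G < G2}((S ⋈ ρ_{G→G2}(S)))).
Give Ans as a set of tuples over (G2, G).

{(20, 12), (21, 12), (21, 20), (29, 12), (29, 20), (29, 21), (32, 3), (39, 12), (39, 20), (39, 21), (39, 29)}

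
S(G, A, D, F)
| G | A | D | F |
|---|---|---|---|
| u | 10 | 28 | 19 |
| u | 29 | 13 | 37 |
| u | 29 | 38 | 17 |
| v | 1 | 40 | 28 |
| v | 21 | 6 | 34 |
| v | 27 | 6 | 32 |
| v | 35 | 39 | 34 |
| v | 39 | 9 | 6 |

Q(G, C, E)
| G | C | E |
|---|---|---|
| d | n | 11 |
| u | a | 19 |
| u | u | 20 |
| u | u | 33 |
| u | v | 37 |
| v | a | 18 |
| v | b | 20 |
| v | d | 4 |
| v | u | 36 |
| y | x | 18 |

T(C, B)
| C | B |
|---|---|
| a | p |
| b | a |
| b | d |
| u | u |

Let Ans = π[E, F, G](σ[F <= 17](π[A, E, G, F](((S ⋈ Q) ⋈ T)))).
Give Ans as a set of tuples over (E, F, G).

{(18, 6, v), (19, 17, u), (20, 17, u), (20, 6, v), (33, 17, u), (36, 6, v)}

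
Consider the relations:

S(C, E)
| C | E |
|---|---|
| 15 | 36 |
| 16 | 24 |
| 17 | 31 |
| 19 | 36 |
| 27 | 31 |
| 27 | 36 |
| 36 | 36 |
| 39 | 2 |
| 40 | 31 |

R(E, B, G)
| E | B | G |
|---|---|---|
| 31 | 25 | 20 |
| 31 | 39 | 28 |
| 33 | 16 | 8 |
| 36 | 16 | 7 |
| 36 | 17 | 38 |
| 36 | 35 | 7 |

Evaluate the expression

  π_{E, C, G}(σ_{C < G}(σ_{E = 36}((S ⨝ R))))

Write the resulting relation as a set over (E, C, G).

S ⋈ R (natural join on E): {(15, 36, 16, 7), (15, 36, 17, 38), (15, 36, 35, 7), (17, 31, 25, 20), (17, 31, 39, 28), (19, 36, 16, 7), (19, 36, 17, 38), (19, 36, 35, 7), (27, 31, 25, 20), (27, 31, 39, 28), (27, 36, 16, 7), (27, 36, 17, 38), (27, 36, 35, 7), (36, 36, 16, 7), (36, 36, 17, 38), (36, 36, 35, 7), (40, 31, 25, 20), (40, 31, 39, 28)}
σ[E = 36]: keep tuples satisfying E = 36 → {(15, 36, 16, 7), (15, 36, 17, 38), (15, 36, 35, 7), (19, 36, 16, 7), (19, 36, 17, 38), (19, 36, 35, 7), (27, 36, 16, 7), (27, 36, 17, 38), (27, 36, 35, 7), (36, 36, 16, 7), (36, 36, 17, 38), (36, 36, 35, 7)}
σ[C < G]: keep tuples satisfying C < G → {(15, 36, 17, 38), (19, 36, 17, 38), (27, 36, 17, 38), (36, 36, 17, 38)}
π_{E, C, G} gives {(36, 15, 38), (36, 19, 38), (36, 27, 38), (36, 36, 38)}.

{(36, 15, 38), (36, 19, 38), (36, 27, 38), (36, 36, 38)}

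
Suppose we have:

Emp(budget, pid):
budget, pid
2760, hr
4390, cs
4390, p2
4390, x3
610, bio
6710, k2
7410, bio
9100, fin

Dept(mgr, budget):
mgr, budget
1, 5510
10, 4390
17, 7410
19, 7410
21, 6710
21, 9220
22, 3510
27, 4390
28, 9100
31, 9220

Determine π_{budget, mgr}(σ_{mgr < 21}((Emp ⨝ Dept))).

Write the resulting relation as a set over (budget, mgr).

{(4390, 10), (7410, 17), (7410, 19)}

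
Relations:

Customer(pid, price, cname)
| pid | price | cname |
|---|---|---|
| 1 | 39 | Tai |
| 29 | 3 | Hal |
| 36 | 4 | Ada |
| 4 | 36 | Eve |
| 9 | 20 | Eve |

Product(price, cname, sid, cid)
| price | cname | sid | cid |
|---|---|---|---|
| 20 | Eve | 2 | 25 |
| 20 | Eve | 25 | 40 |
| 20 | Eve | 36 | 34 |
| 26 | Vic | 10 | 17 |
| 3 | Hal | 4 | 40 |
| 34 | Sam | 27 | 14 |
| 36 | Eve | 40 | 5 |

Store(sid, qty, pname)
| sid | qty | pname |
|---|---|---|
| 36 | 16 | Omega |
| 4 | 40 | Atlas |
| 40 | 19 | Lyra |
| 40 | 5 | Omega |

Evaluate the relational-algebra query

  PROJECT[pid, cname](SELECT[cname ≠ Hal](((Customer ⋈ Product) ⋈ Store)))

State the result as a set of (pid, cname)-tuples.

Joining Customer and Product on price, cname yields {(29, 3, Hal, 4, 40), (4, 36, Eve, 40, 5), (9, 20, Eve, 2, 25), (9, 20, Eve, 25, 40), (9, 20, Eve, 36, 34)}.
Joining (Customer ⋈ Product) and Store on sid yields {(29, 3, Hal, 4, 40, 40, Atlas), (4, 36, Eve, 40, 5, 19, Lyra), (4, 36, Eve, 40, 5, 5, Omega), (9, 20, Eve, 36, 34, 16, Omega)}.
σ[cname ≠ Hal]: keep tuples satisfying cname ≠ Hal → {(4, 36, Eve, 40, 5, 19, Lyra), (4, 36, Eve, 40, 5, 5, Omega), (9, 20, Eve, 36, 34, 16, Omega)}
π[pid, cname]: project onto (pid, cname) (1 duplicate(s) eliminated) → {(4, Eve), (9, Eve)}

{(4, Eve), (9, Eve)}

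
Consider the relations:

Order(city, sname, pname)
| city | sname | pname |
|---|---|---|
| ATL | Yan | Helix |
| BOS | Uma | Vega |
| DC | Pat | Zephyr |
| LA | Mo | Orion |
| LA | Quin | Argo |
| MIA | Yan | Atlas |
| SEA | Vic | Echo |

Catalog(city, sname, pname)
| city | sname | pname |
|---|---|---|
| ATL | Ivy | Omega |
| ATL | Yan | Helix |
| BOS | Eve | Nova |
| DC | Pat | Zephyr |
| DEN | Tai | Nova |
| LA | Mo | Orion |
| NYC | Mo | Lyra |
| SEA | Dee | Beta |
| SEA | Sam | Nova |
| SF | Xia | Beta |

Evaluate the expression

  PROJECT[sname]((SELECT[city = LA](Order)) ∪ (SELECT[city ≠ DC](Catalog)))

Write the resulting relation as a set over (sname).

Selection city = LA: {(LA, Mo, Orion), (LA, Quin, Argo)}
Selection city ≠ DC: {(ATL, Ivy, Omega), (ATL, Yan, Helix), (BOS, Eve, Nova), (DEN, Tai, Nova), (LA, Mo, Orion), (NYC, Mo, Lyra), (SEA, Dee, Beta), (SEA, Sam, Nova), (SF, Xia, Beta)}
Set union of the two operands is {(ATL, Ivy, Omega), (ATL, Yan, Helix), (BOS, Eve, Nova), (DEN, Tai, Nova), (LA, Mo, Orion), (LA, Quin, Argo), (NYC, Mo, Lyra), (SEA, Dee, Beta), (SEA, Sam, Nova), (SF, Xia, Beta)}.
Keep only column(s) sname (1 duplicate(s) eliminated): {Dee, Eve, Ivy, Mo, Quin, Sam, Tai, Xia, Yan}

{Dee, Eve, Ivy, Mo, Quin, Sam, Tai, Xia, Yan}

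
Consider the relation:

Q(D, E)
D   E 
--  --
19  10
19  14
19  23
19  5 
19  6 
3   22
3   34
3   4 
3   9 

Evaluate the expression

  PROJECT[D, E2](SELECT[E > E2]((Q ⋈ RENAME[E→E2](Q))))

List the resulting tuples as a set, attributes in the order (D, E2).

{(19, 10), (19, 14), (19, 5), (19, 6), (3, 22), (3, 4), (3, 9)}

ρ[E→E2]: schema becomes (D, E2); tuples unchanged.
Natural join on D: {(19, 10, 10), (19, 10, 14), (19, 10, 23), (19, 10, 5), (19, 10, 6), (19, 14, 10), (19, 14, 14), (19, 14, 23), (19, 14, 5), (19, 14, 6), (19, 23, 10), (19, 23, 14), (19, 23, 23), (19, 23, 5), (19, 23, 6), (19, 5, 10), (19, 5, 14), (19, 5, 23), (19, 5, 5), (19, 5, 6), (19, 6, 10), (19, 6, 14), (19, 6, 23), (19, 6, 5), (19, 6, 6), (3, 22, 22), (3, 22, 34), (3, 22, 4), (3, 22, 9), (3, 34, 22), (3, 34, 34), (3, 34, 4), (3, 34, 9), (3, 4, 22), (3, 4, 34), (3, 4, 4), (3, 4, 9), (3, 9, 22), (3, 9, 34), (3, 9, 4), (3, 9, 9)}
σ[E > E2]: keep tuples satisfying E > E2 → {(19, 10, 5), (19, 10, 6), (19, 14, 10), (19, 14, 5), (19, 14, 6), (19, 23, 10), (19, 23, 14), (19, 23, 5), (19, 23, 6), (19, 6, 5), (3, 22, 4), (3, 22, 9), (3, 34, 22), (3, 34, 4), (3, 34, 9), (3, 9, 4)}
Keep only column(s) D, E2 (9 duplicate(s) eliminated): {(19, 10), (19, 14), (19, 5), (19, 6), (3, 22), (3, 4), (3, 9)}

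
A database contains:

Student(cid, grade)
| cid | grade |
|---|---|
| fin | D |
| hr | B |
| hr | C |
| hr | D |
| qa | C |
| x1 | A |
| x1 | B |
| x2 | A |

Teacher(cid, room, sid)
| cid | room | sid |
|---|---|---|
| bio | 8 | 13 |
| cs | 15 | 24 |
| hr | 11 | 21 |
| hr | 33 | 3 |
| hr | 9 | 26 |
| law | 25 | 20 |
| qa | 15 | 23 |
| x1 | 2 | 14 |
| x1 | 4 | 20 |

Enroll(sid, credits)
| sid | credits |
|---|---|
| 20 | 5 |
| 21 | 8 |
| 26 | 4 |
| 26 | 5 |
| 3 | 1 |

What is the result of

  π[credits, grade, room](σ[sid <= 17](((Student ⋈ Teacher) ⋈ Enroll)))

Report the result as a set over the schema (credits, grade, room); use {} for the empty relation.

{(1, B, 33), (1, C, 33), (1, D, 33)}

Student ⋈ Teacher (natural join on cid): {(hr, B, 11, 21), (hr, B, 33, 3), (hr, B, 9, 26), (hr, C, 11, 21), (hr, C, 33, 3), (hr, C, 9, 26), (hr, D, 11, 21), (hr, D, 33, 3), (hr, D, 9, 26), (qa, C, 15, 23), (x1, A, 2, 14), (x1, A, 4, 20), (x1, B, 2, 14), (x1, B, 4, 20)}
(Student ⋈ Teacher) ⋈ Enroll (natural join on sid): {(hr, B, 11, 21, 8), (hr, B, 33, 3, 1), (hr, B, 9, 26, 4), (hr, B, 9, 26, 5), (hr, C, 11, 21, 8), (hr, C, 33, 3, 1), (hr, C, 9, 26, 4), (hr, C, 9, 26, 5), (hr, D, 11, 21, 8), (hr, D, 33, 3, 1), (hr, D, 9, 26, 4), (hr, D, 9, 26, 5), (x1, A, 4, 20, 5), (x1, B, 4, 20, 5)}
Apply σ_{sid <= 17}; surviving tuples: {(hr, B, 33, 3, 1), (hr, C, 33, 3, 1), (hr, D, 33, 3, 1)}
π[credits, grade, room]: project onto (credits, grade, room) → {(1, B, 33), (1, C, 33), (1, D, 33)}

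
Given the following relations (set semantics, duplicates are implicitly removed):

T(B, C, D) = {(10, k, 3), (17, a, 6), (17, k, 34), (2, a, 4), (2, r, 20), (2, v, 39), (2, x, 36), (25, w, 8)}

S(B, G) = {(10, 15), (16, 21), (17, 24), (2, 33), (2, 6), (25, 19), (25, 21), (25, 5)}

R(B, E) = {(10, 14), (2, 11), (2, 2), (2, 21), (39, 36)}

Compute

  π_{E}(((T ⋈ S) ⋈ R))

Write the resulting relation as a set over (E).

{11, 14, 2, 21}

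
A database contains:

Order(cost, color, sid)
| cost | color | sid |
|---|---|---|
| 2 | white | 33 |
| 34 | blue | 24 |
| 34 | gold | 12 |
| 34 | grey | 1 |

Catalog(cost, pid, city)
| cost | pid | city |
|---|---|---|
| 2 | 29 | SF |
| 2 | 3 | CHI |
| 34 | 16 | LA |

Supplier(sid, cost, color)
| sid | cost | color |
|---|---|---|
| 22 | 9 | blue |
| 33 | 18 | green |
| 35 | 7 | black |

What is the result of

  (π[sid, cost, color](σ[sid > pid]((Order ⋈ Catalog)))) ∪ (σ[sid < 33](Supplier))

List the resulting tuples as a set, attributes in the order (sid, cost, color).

Natural join on cost: {(2, white, 33, 29, SF), (2, white, 33, 3, CHI), (34, blue, 24, 16, LA), (34, gold, 12, 16, LA), (34, grey, 1, 16, LA)}
Apply σ_{sid > pid}; surviving tuples: {(2, white, 33, 29, SF), (2, white, 33, 3, CHI), (34, blue, 24, 16, LA)}
π_{sid, cost, color} gives {(24, 34, blue), (33, 2, white)} (1 duplicate(s) eliminated).
Apply σ_{sid < 33}; surviving tuples: {(22, 9, blue)}
Set union of the two operands is {(22, 9, blue), (24, 34, blue), (33, 2, white)}.

{(22, 9, blue), (24, 34, blue), (33, 2, white)}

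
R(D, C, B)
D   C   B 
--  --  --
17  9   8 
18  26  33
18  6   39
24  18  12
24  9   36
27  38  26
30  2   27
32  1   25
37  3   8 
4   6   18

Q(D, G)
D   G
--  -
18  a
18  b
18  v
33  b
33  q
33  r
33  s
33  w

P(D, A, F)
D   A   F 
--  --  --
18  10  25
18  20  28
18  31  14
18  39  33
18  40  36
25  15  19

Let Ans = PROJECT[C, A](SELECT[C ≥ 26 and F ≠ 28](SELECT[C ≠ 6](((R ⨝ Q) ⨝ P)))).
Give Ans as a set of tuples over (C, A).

{(26, 10), (26, 31), (26, 39), (26, 40)}

R ⋈ Q (natural join on D): {(18, 26, 33, a), (18, 26, 33, b), (18, 26, 33, v), (18, 6, 39, a), (18, 6, 39, b), (18, 6, 39, v)}
(R ⨝ Q) ⋈ P (natural join on D): {(18, 26, 33, a, 10, 25), (18, 26, 33, a, 20, 28), (18, 26, 33, a, 31, 14), (18, 26, 33, a, 39, 33), (18, 26, 33, a, 40, 36), (18, 26, 33, b, 10, 25), (18, 26, 33, b, 20, 28), (18, 26, 33, b, 31, 14), (18, 26, 33, b, 39, 33), (18, 26, 33, b, 40, 36), (18, 26, 33, v, 10, 25), (18, 26, 33, v, 20, 28), (18, 26, 33, v, 31, 14), (18, 26, 33, v, 39, 33), (18, 26, 33, v, 40, 36), (18, 6, 39, a, 10, 25), (18, 6, 39, a, 20, 28), (18, 6, 39, a, 31, 14), (18, 6, 39, a, 39, 33), (18, 6, 39, a, 40, 36), (18, 6, 39, b, 10, 25), (18, 6, 39, b, 20, 28), (18, 6, 39, b, 31, 14), (18, 6, 39, b, 39, 33), (18, 6, 39, b, 40, 36), (18, 6, 39, v, 10, 25), (18, 6, 39, v, 20, 28), (18, 6, 39, v, 31, 14), (18, 6, 39, v, 39, 33), (18, 6, 39, v, 40, 36)}
Selection C ≠ 6: {(18, 26, 33, a, 10, 25), (18, 26, 33, a, 20, 28), (18, 26, 33, a, 31, 14), (18, 26, 33, a, 39, 33), (18, 26, 33, a, 40, 36), (18, 26, 33, b, 10, 25), (18, 26, 33, b, 20, 28), (18, 26, 33, b, 31, 14), (18, 26, 33, b, 39, 33), (18, 26, 33, b, 40, 36), (18, 26, 33, v, 10, 25), (18, 26, 33, v, 20, 28), (18, 26, 33, v, 31, 14), (18, 26, 33, v, 39, 33), (18, 26, 33, v, 40, 36)}
Selection C ≥ 26 and F ≠ 28: {(18, 26, 33, a, 10, 25), (18, 26, 33, a, 31, 14), (18, 26, 33, a, 39, 33), (18, 26, 33, a, 40, 36), (18, 26, 33, b, 10, 25), (18, 26, 33, b, 31, 14), (18, 26, 33, b, 39, 33), (18, 26, 33, b, 40, 36), (18, 26, 33, v, 10, 25), (18, 26, 33, v, 31, 14), (18, 26, 33, v, 39, 33), (18, 26, 33, v, 40, 36)}
π_{C, A} gives {(26, 10), (26, 31), (26, 39), (26, 40)} (8 duplicate(s) eliminated).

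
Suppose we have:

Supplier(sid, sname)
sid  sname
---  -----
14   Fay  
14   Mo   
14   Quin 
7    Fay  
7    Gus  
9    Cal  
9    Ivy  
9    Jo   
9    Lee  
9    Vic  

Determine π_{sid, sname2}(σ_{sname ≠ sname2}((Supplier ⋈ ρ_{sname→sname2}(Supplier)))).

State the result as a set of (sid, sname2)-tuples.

ρ[sname→sname2]: schema becomes (sid, sname2); tuples unchanged.
Joining Supplier and ρ_{sname→sname2}(Supplier) on sid yields {(14, Fay, Fay), (14, Fay, Mo), (14, Fay, Quin), (14, Mo, Fay), (14, Mo, Mo), (14, Mo, Quin), (14, Quin, Fay), (14, Quin, Mo), (14, Quin, Quin), (7, Fay, Fay), (7, Fay, Gus), (7, Gus, Fay), (7, Gus, Gus), (9, Cal, Cal), (9, Cal, Ivy), (9, Cal, Jo), (9, Cal, Lee), (9, Cal, Vic), (9, Ivy, Cal), (9, Ivy, Ivy), (9, Ivy, Jo), (9, Ivy, Lee), (9, Ivy, Vic), (9, Jo, Cal), (9, Jo, Ivy), (9, Jo, Jo), (9, Jo, Lee), (9, Jo, Vic), (9, Lee, Cal), (9, Lee, Ivy), (9, Lee, Jo), (9, Lee, Lee), (9, Lee, Vic), (9, Vic, Cal), (9, Vic, Ivy), (9, Vic, Jo), (9, Vic, Lee), (9, Vic, Vic)}.
Filtering on sname ≠ sname2 leaves {(14, Fay, Mo), (14, Fay, Quin), (14, Mo, Fay), (14, Mo, Quin), (14, Quin, Fay), (14, Quin, Mo), (7, Fay, Gus), (7, Gus, Fay), (9, Cal, Ivy), (9, Cal, Jo), (9, Cal, Lee), (9, Cal, Vic), (9, Ivy, Cal), (9, Ivy, Jo), (9, Ivy, Lee), (9, Ivy, Vic), (9, Jo, Cal), (9, Jo, Ivy), (9, Jo, Lee), (9, Jo, Vic), (9, Lee, Cal), (9, Lee, Ivy), (9, Lee, Jo), (9, Lee, Vic), (9, Vic, Cal), (9, Vic, Ivy), (9, Vic, Jo), (9, Vic, Lee)}.
Projecting to sid, sname2 (18 duplicate(s) eliminated): {(14, Fay), (14, Mo), (14, Quin), (7, Fay), (7, Gus), (9, Cal), (9, Ivy), (9, Jo), (9, Lee), (9, Vic)}

{(14, Fay), (14, Mo), (14, Quin), (7, Fay), (7, Gus), (9, Cal), (9, Ivy), (9, Jo), (9, Lee), (9, Vic)}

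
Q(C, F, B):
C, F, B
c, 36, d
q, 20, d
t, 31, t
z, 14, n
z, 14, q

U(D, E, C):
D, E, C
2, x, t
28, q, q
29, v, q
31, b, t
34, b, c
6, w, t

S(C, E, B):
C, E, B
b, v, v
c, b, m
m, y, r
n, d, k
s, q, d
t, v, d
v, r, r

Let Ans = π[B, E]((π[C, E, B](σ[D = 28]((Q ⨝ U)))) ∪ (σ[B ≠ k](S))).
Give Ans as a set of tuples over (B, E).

{(d, q), (d, v), (m, b), (r, r), (r, y), (v, v)}

Q ⋈ U (natural join on C): {(c, 36, d, 34, b), (q, 20, d, 28, q), (q, 20, d, 29, v), (t, 31, t, 2, x), (t, 31, t, 31, b), (t, 31, t, 6, w)}
Selection D = 28: {(q, 20, d, 28, q)}
π[C, E, B]: project onto (C, E, B) → {(q, q, d)}
Selection B ≠ k: {(b, v, v), (c, b, m), (m, y, r), (s, q, d), (t, v, d), (v, r, r)}
Taking the union: {(b, v, v), (c, b, m), (m, y, r), (q, q, d), (s, q, d), (t, v, d), (v, r, r)}
π[B, E]: project onto (B, E) (1 duplicate(s) eliminated) → {(d, q), (d, v), (m, b), (r, r), (r, y), (v, v)}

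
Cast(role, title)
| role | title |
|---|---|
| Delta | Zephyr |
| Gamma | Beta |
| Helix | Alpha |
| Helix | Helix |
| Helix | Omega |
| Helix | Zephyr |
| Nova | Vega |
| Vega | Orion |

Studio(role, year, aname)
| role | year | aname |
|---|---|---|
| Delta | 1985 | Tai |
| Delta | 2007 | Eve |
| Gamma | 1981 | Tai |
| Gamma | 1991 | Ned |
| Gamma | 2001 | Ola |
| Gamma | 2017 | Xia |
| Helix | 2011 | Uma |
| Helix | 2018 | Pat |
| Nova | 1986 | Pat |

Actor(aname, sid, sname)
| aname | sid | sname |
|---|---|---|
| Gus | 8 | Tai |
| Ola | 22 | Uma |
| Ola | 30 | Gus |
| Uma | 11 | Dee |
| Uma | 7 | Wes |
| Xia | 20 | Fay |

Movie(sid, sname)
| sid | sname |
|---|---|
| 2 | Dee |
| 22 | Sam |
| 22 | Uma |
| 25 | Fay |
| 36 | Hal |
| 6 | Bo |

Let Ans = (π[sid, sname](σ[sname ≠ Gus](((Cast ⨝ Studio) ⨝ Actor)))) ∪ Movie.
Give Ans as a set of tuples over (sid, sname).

{(11, Dee), (2, Dee), (20, Fay), (22, Sam), (22, Uma), (25, Fay), (36, Hal), (6, Bo), (7, Wes)}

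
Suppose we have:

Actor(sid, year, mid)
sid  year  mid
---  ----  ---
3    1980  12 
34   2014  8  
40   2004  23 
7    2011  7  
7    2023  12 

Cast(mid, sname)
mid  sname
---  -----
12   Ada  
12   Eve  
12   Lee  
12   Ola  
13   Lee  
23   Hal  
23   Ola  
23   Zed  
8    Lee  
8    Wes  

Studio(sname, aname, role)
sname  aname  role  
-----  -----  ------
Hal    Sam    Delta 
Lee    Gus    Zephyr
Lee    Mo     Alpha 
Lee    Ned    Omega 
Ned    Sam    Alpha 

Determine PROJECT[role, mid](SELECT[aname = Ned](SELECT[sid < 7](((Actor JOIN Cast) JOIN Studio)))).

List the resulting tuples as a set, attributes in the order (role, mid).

{(Omega, 12)}

Joining Actor and Cast on mid yields {(3, 1980, 12, Ada), (3, 1980, 12, Eve), (3, 1980, 12, Lee), (3, 1980, 12, Ola), (34, 2014, 8, Lee), (34, 2014, 8, Wes), (40, 2004, 23, Hal), (40, 2004, 23, Ola), (40, 2004, 23, Zed), (7, 2023, 12, Ada), (7, 2023, 12, Eve), (7, 2023, 12, Lee), (7, 2023, 12, Ola)}.
Joining (Actor JOIN Cast) and Studio on sname yields {(3, 1980, 12, Lee, Gus, Zephyr), (3, 1980, 12, Lee, Mo, Alpha), (3, 1980, 12, Lee, Ned, Omega), (34, 2014, 8, Lee, Gus, Zephyr), (34, 2014, 8, Lee, Mo, Alpha), (34, 2014, 8, Lee, Ned, Omega), (40, 2004, 23, Hal, Sam, Delta), (7, 2023, 12, Lee, Gus, Zephyr), (7, 2023, 12, Lee, Mo, Alpha), (7, 2023, 12, Lee, Ned, Omega)}.
σ[sid < 7]: keep tuples satisfying sid < 7 → {(3, 1980, 12, Lee, Gus, Zephyr), (3, 1980, 12, Lee, Mo, Alpha), (3, 1980, 12, Lee, Ned, Omega)}
σ[aname = Ned]: keep tuples satisfying aname = Ned → {(3, 1980, 12, Lee, Ned, Omega)}
π[role, mid]: project onto (role, mid) → {(Omega, 12)}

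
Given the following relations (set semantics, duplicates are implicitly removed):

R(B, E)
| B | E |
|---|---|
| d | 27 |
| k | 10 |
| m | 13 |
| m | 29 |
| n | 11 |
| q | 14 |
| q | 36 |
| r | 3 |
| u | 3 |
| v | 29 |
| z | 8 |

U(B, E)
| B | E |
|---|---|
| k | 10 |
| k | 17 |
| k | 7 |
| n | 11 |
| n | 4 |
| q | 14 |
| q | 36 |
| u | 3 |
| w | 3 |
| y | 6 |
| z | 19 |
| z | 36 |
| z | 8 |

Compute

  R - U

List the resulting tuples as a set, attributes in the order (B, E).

{(d, 27), (m, 13), (m, 29), (r, 3), (v, 29)}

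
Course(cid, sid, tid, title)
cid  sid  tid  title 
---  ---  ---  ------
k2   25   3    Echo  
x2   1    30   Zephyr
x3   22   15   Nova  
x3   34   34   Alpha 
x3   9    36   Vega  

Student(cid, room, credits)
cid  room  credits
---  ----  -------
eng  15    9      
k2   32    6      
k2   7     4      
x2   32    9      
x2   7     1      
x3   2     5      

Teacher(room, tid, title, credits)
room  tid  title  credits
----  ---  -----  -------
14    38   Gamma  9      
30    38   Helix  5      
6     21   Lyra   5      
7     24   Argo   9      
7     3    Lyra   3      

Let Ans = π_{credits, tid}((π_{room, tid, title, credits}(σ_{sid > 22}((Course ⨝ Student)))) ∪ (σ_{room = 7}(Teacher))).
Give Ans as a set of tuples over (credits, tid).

{(3, 3), (4, 3), (5, 34), (6, 3), (9, 24)}

Course ⋈ Student (natural join on cid): {(k2, 25, 3, Echo, 32, 6), (k2, 25, 3, Echo, 7, 4), (x2, 1, 30, Zephyr, 32, 9), (x2, 1, 30, Zephyr, 7, 1), (x3, 22, 15, Nova, 2, 5), (x3, 34, 34, Alpha, 2, 5), (x3, 9, 36, Vega, 2, 5)}
Filtering on sid > 22 leaves {(k2, 25, 3, Echo, 32, 6), (k2, 25, 3, Echo, 7, 4), (x3, 34, 34, Alpha, 2, 5)}.
π_{room, tid, title, credits} gives {(2, 34, Alpha, 5), (32, 3, Echo, 6), (7, 3, Echo, 4)}.
Filtering on room = 7 leaves {(7, 24, Argo, 9), (7, 3, Lyra, 3)}.
Taking the union: {(2, 34, Alpha, 5), (32, 3, Echo, 6), (7, 24, Argo, 9), (7, 3, Echo, 4), (7, 3, Lyra, 3)}
π_{credits, tid} gives {(3, 3), (4, 3), (5, 34), (6, 3), (9, 24)}.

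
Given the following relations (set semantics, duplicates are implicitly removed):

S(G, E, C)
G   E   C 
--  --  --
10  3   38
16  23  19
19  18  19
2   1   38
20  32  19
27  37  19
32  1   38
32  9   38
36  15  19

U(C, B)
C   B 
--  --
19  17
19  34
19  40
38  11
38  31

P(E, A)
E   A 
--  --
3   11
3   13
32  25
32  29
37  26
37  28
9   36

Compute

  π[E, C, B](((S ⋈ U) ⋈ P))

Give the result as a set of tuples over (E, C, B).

{(3, 38, 11), (3, 38, 31), (32, 19, 17), (32, 19, 34), (32, 19, 40), (37, 19, 17), (37, 19, 34), (37, 19, 40), (9, 38, 11), (9, 38, 31)}

S ⋈ U (natural join on C): {(10, 3, 38, 11), (10, 3, 38, 31), (16, 23, 19, 17), (16, 23, 19, 34), (16, 23, 19, 40), (19, 18, 19, 17), (19, 18, 19, 34), (19, 18, 19, 40), (2, 1, 38, 11), (2, 1, 38, 31), (20, 32, 19, 17), (20, 32, 19, 34), (20, 32, 19, 40), (27, 37, 19, 17), (27, 37, 19, 34), (27, 37, 19, 40), (32, 1, 38, 11), (32, 1, 38, 31), (32, 9, 38, 11), (32, 9, 38, 31), (36, 15, 19, 17), (36, 15, 19, 34), (36, 15, 19, 40)}
(S ⋈ U) ⋈ P (natural join on E): {(10, 3, 38, 11, 11), (10, 3, 38, 11, 13), (10, 3, 38, 31, 11), (10, 3, 38, 31, 13), (20, 32, 19, 17, 25), (20, 32, 19, 17, 29), (20, 32, 19, 34, 25), (20, 32, 19, 34, 29), (20, 32, 19, 40, 25), (20, 32, 19, 40, 29), (27, 37, 19, 17, 26), (27, 37, 19, 17, 28), (27, 37, 19, 34, 26), (27, 37, 19, 34, 28), (27, 37, 19, 40, 26), (27, 37, 19, 40, 28), (32, 9, 38, 11, 36), (32, 9, 38, 31, 36)}
π[E, C, B]: project onto (E, C, B) (8 duplicate(s) eliminated) → {(3, 38, 11), (3, 38, 31), (32, 19, 17), (32, 19, 34), (32, 19, 40), (37, 19, 17), (37, 19, 34), (37, 19, 40), (9, 38, 11), (9, 38, 31)}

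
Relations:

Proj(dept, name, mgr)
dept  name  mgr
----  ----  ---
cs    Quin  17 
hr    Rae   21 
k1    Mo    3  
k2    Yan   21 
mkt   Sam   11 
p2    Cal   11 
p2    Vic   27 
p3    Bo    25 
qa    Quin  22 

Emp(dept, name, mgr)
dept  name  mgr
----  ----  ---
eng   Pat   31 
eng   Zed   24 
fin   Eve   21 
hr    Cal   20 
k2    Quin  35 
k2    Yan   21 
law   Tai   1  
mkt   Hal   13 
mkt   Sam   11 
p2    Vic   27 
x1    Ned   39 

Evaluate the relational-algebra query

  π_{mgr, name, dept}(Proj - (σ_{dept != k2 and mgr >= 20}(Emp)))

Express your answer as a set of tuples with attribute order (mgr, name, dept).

{(11, Cal, p2), (11, Sam, mkt), (17, Quin, cs), (21, Rae, hr), (21, Yan, k2), (22, Quin, qa), (25, Bo, p3), (3, Mo, k1)}

Selection dept != k2 and mgr >= 20: {(eng, Pat, 31), (eng, Zed, 24), (fin, Eve, 21), (hr, Cal, 20), (p2, Vic, 27), (x1, Ned, 39)}
Set difference of the two operands is {(cs, Quin, 17), (hr, Rae, 21), (k1, Mo, 3), (k2, Yan, 21), (mkt, Sam, 11), (p2, Cal, 11), (p3, Bo, 25), (qa, Quin, 22)}.
Keep only column(s) mgr, name, dept: {(11, Cal, p2), (11, Sam, mkt), (17, Quin, cs), (21, Rae, hr), (21, Yan, k2), (22, Quin, qa), (25, Bo, p3), (3, Mo, k1)}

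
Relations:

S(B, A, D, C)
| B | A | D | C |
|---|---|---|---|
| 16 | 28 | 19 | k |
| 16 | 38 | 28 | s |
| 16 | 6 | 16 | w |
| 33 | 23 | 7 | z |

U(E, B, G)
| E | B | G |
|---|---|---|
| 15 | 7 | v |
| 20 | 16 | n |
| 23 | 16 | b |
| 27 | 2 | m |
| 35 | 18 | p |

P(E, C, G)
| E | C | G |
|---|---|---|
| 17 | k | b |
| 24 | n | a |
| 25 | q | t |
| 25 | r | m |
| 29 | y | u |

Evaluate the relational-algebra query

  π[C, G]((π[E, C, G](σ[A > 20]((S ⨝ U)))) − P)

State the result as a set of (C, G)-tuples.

{(k, b), (k, n), (s, b), (s, n)}

Joining S and U on B yields {(16, 28, 19, k, 20, n), (16, 28, 19, k, 23, b), (16, 38, 28, s, 20, n), (16, 38, 28, s, 23, b), (16, 6, 16, w, 20, n), (16, 6, 16, w, 23, b)}.
Filtering on A > 20 leaves {(16, 28, 19, k, 20, n), (16, 28, 19, k, 23, b), (16, 38, 28, s, 20, n), (16, 38, 28, s, 23, b)}.
Projecting to E, C, G: {(20, k, n), (20, s, n), (23, k, b), (23, s, b)}
Difference: {(20, k, n), (20, s, n), (23, k, b), (23, s, b)} with {(17, k, b), (24, n, a), (25, q, t), (25, r, m), (29, y, u)} → {(20, k, n), (20, s, n), (23, k, b), (23, s, b)}
Projecting to C, G: {(k, b), (k, n), (s, b), (s, n)}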